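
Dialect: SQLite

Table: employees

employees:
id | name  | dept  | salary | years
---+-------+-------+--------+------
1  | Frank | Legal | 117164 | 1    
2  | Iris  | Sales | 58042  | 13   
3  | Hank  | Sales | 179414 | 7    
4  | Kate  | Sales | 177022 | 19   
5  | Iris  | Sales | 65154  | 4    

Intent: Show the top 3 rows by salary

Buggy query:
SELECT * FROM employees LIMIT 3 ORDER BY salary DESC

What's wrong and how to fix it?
Bug: LIMIT must come after ORDER BY

Fix: Swap the clauses: ORDER BY first, then LIMIT

Corrected query:
SELECT * FROM employees ORDER BY salary DESC LIMIT 3

Result:
id | name  | dept  | salary | years
---+-------+-------+--------+------
3  | Hank  | Sales | 179414 | 7    
4  | Kate  | Sales | 177022 | 19   
1  | Frank | Legal | 117164 | 1    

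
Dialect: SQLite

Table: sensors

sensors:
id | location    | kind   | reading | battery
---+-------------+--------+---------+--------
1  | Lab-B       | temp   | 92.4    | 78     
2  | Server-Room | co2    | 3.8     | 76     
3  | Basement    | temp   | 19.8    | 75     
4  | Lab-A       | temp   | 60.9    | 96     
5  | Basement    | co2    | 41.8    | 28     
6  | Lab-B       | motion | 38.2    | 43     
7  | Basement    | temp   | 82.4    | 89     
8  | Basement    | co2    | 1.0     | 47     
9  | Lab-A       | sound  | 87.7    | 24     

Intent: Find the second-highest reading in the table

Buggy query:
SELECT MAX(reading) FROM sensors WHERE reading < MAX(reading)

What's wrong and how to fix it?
Bug: MAX(reading) on the right of the comparison is an aggregate-in-WHERE error

Fix: Compute the overall MAX in a subquery, then take MAX of rows below it

Corrected query:
SELECT MAX(reading) FROM sensors WHERE reading < (SELECT MAX(reading) FROM sensors)

Result:
MAX(reading)
------------
87.7        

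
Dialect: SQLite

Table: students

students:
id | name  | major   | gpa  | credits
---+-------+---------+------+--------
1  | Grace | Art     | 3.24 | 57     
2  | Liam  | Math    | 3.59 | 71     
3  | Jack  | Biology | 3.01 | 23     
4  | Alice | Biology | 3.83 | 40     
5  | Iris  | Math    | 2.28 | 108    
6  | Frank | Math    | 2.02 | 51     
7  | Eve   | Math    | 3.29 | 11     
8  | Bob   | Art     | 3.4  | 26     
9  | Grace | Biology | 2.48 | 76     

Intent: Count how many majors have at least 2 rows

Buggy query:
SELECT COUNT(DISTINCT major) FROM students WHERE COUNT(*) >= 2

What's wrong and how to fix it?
Bug: WHERE filters individual rows, not groups, so a group-level COUNT is invalid there

Fix: Group first with HAVING COUNT(*) >= 2, then COUNT the resulting groups

Corrected query:
SELECT COUNT(*) FROM (SELECT major FROM students GROUP BY major HAVING COUNT(*) >= 2)

Result:
COUNT(*)
--------
3       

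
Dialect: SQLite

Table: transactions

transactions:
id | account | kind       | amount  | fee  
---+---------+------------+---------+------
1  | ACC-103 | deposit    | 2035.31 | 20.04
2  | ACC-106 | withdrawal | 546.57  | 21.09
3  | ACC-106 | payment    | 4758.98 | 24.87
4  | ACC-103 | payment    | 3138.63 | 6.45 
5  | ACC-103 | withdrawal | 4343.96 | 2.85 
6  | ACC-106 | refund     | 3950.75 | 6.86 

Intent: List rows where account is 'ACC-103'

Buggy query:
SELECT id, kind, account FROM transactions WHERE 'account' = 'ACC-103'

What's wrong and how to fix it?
Bug: Single quotes denote string literals in SQL; the column name is being compared as a constant string

Fix: Reference the column as account without single quotes

Corrected query:
SELECT id, kind, account FROM transactions WHERE account = 'ACC-103'

Result:
id | kind       | account
---+------------+--------
1  | deposit    | ACC-103
4  | payment    | ACC-103
5  | withdrawal | ACC-103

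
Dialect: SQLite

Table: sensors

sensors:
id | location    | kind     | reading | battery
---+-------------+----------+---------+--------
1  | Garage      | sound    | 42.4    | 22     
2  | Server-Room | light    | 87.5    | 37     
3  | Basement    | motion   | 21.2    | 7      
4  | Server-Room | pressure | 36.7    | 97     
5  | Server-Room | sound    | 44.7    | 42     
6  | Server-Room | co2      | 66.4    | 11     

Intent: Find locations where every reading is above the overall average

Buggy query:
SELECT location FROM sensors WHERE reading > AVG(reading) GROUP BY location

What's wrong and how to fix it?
Bug: WHERE evaluates per row before aggregation, so AVG() is unavailable

Fix: Compute the overall average in a scalar subquery and compare each group's MIN against it in HAVING

Corrected query:
SELECT location FROM sensors GROUP BY location HAVING MIN(reading) > (SELECT AVG(reading) FROM sensors)

Result:
(no rows)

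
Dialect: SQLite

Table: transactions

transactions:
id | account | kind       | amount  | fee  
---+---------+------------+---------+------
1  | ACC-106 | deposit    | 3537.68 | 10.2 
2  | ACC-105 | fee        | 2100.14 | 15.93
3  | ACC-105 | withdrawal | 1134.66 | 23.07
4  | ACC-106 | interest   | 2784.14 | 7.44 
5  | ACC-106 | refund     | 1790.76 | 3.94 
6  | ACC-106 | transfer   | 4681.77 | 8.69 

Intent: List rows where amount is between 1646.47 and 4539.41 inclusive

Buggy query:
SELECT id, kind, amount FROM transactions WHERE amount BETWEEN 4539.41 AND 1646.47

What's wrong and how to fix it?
Bug: The bounds are reversed; BETWEEN a AND b requires a <= b to match anything

Fix: Swap the bounds so the smaller value comes first

Corrected query:
SELECT id, kind, amount FROM transactions WHERE amount BETWEEN 1646.47 AND 4539.41

Result:
id | kind     | amount 
---+----------+--------
1  | deposit  | 3537.68
2  | fee      | 2100.14
4  | interest | 2784.14
5  | refund   | 1790.76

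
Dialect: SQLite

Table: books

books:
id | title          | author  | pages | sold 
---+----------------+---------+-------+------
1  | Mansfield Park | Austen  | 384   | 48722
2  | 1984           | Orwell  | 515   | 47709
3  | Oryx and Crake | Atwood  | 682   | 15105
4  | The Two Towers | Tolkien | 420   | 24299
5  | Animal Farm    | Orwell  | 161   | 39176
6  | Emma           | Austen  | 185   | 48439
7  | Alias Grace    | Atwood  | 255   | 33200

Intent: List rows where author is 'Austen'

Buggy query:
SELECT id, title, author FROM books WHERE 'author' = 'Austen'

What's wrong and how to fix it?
Bug: Single quotes denote string literals in SQL; the column name is being compared as a constant string

Fix: Remove the quotes around the column name (or use double quotes for an identifier)

Corrected query:
SELECT id, title, author FROM books WHERE author = 'Austen'

Result:
id | title          | author
---+----------------+-------
1  | Mansfield Park | Austen
6  | Emma           | Austen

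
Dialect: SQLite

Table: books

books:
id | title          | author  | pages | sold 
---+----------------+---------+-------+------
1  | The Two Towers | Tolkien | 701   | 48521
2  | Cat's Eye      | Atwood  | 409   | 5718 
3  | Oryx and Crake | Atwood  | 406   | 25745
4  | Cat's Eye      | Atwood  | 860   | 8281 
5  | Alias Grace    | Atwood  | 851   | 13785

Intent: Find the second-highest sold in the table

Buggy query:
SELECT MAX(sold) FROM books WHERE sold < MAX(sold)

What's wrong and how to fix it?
Bug: MAX(sold) on the right of the comparison is an aggregate-in-WHERE error

Fix: Put the inner MAX in a scalar subquery

Corrected query:
SELECT MAX(sold) FROM books WHERE sold < (SELECT MAX(sold) FROM books)

Result:
MAX(sold)
---------
25745    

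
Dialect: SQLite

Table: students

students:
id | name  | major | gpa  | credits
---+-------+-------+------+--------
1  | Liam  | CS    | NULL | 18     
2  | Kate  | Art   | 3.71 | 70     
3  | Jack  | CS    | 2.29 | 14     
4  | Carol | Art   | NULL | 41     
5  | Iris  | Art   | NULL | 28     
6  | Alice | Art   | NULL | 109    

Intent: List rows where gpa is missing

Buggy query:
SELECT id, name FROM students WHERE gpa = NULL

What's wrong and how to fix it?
Bug: Comparing to NULL with '=' never matches; NULL = NULL is unknown, not true

Fix: Use IS NULL to test for NULL

Corrected query:
SELECT id, name FROM students WHERE gpa IS NULL

Result:
id | name 
---+------
1  | Liam 
4  | Carol
5  | Iris 
6  | Alice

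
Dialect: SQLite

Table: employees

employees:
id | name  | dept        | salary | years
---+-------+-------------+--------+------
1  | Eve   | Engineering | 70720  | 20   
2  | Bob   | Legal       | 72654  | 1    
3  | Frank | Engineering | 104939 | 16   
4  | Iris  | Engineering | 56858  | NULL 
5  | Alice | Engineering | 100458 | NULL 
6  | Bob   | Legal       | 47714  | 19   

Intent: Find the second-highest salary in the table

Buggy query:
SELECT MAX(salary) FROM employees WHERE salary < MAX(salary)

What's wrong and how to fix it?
Bug: The inner MAX is an aggregate inside WHERE, which is not allowed

Fix: Compute the overall MAX in a subquery, then take MAX of rows below it

Corrected query:
SELECT MAX(salary) FROM employees WHERE salary < (SELECT MAX(salary) FROM employees)

Result:
MAX(salary)
-----------
100458     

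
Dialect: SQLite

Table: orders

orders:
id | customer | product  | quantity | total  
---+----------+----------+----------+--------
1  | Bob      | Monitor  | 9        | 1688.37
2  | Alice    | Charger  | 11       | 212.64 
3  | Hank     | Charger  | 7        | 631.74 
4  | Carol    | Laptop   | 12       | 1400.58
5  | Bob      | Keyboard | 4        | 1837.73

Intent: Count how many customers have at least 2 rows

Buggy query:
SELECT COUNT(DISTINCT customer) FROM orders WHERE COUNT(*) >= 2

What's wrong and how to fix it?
Bug: WHERE filters individual rows, not groups, so a group-level COUNT is invalid there

Fix: Use a subquery that GROUPs and filters with HAVING, then count its rows

Corrected query:
SELECT COUNT(*) FROM (SELECT customer FROM orders GROUP BY customer HAVING COUNT(*) >= 2)

Result:
COUNT(*)
--------
1       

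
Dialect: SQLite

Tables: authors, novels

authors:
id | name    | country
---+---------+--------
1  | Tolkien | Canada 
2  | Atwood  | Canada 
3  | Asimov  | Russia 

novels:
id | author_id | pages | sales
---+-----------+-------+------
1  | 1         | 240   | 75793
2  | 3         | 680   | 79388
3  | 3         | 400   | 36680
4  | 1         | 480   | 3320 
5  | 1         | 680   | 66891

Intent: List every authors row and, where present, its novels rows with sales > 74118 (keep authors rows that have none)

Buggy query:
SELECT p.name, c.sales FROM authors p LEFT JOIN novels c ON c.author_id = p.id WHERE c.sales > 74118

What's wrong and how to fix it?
Bug: A WHERE condition on the right-hand table after LEFT JOIN drops unmatched parents

Fix: Move the right-table condition into the ON clause so unmatched parents are kept

Corrected query:
SELECT p.name, c.sales FROM authors p LEFT JOIN novels c ON c.author_id = p.id AND c.sales > 74118

Result:
name    | sales
--------+------
Tolkien | 75793
Atwood  | NULL 
Asimov  | 79388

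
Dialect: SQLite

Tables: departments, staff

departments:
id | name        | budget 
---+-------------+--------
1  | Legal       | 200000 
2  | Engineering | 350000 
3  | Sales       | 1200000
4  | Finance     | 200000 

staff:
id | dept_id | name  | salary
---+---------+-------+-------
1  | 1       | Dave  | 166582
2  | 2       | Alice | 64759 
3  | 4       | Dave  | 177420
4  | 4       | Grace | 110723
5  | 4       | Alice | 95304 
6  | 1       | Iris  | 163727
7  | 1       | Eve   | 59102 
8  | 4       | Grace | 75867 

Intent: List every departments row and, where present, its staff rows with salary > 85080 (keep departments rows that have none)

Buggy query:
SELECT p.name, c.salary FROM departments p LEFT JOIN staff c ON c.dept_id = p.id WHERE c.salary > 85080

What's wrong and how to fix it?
Bug: A WHERE condition on the right-hand table after LEFT JOIN drops unmatched parents

Fix: Put 'c.salary > 85080' in the JOIN's ON clause instead of WHERE

Corrected query:
SELECT p.name, c.salary FROM departments p LEFT JOIN staff c ON c.dept_id = p.id AND c.salary > 85080

Result:
name        | salary
------------+-------
Legal       | 163727
Legal       | 166582
Engineering | NULL  
Sales       | NULL  
Finance     | 95304 
Finance     | 110723
Finance     | 177420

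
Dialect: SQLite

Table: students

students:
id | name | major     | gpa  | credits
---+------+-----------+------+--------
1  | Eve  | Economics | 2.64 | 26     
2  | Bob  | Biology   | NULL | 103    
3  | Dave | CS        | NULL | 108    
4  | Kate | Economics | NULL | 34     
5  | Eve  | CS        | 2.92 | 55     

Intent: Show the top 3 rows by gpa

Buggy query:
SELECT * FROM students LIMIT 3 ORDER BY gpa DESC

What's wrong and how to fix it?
Bug: ORDER BY cannot follow LIMIT; LIMIT is the final clause

Fix: Swap the clauses: ORDER BY first, then LIMIT

Corrected query:
SELECT * FROM students ORDER BY gpa DESC LIMIT 3

Result:
id | name | major     | gpa  | credits
---+------+-----------+------+--------
5  | Eve  | CS        | 2.92 | 55     
1  | Eve  | Economics | 2.64 | 26     
2  | Bob  | Biology   | NULL | 103    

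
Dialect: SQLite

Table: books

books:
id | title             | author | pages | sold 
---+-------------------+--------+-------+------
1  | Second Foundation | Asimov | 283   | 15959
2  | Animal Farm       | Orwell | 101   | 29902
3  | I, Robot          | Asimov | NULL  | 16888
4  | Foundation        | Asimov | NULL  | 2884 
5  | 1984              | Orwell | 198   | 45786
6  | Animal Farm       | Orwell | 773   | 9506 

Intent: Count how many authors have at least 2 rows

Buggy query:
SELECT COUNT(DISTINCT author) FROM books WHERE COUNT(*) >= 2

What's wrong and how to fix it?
Bug: WHERE filters individual rows, not groups, so a group-level COUNT is invalid there

Fix: Group first with HAVING COUNT(*) >= 2, then COUNT the resulting groups

Corrected query:
SELECT COUNT(*) FROM (SELECT author FROM books GROUP BY author HAVING COUNT(*) >= 2)

Result:
COUNT(*)
--------
2       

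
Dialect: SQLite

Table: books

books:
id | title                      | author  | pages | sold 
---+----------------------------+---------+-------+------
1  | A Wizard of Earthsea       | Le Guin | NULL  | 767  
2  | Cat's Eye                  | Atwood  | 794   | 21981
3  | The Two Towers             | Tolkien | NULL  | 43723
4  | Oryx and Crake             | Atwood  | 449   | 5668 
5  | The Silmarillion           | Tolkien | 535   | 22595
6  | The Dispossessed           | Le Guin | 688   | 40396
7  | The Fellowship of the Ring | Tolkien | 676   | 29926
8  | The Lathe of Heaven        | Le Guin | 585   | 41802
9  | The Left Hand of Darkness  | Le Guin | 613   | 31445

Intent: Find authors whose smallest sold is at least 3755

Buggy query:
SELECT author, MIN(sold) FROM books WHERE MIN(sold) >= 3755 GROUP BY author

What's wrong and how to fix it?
Bug: Aggregates like MIN are computed per group after WHERE runs

Fix: Use HAVING for the per-group MIN condition

Corrected query:
SELECT author, MIN(sold) FROM books GROUP BY author HAVING MIN(sold) >= 3755

Result:
author  | MIN(sold)
--------+----------
Atwood  | 5668     
Tolkien | 22595    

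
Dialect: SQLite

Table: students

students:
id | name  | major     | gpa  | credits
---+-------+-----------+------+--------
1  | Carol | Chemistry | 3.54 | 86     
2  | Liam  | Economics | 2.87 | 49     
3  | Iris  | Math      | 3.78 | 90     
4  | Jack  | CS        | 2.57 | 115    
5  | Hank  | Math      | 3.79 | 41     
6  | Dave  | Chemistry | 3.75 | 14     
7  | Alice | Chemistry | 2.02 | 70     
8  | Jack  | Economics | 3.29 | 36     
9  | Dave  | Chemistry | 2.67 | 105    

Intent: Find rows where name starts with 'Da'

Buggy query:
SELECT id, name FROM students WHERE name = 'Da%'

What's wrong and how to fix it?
Bug: '=' compares the literal string including the % character; pattern matching needs LIKE

Fix: Use LIKE for wildcard pattern matching

Corrected query:
SELECT id, name FROM students WHERE name LIKE 'Da%'

Result:
id | name
---+-----
6  | Dave
9  | Dave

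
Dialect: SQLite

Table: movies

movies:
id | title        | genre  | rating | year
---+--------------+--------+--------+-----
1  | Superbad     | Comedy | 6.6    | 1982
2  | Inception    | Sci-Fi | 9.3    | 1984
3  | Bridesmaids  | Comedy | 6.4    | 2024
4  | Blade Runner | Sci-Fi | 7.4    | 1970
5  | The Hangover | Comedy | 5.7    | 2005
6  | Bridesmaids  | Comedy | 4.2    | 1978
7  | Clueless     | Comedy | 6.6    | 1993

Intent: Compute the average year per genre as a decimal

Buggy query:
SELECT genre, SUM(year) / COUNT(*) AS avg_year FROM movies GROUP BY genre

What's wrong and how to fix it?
Bug: SUM(year) and COUNT(*) are both integers; the division truncates the fractional part

Fix: Cast one side to REAL so the division keeps the fractional part

Corrected query:
SELECT genre, SUM(year) * 1.0 / COUNT(*) AS avg_year FROM movies GROUP BY genre

Result:
genre  | avg_year
-------+---------
Comedy | 1996.4  
Sci-Fi | 1977    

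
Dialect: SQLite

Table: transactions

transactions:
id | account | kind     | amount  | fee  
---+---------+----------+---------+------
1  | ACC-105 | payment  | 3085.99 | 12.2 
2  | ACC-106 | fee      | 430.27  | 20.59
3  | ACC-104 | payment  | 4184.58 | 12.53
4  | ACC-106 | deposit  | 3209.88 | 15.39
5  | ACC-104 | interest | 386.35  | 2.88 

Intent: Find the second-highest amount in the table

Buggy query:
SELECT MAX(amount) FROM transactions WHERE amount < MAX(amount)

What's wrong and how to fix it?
Bug: The inner MAX is an aggregate inside WHERE, which is not allowed

Fix: Compute the overall MAX in a subquery, then take MAX of rows below it

Corrected query:
SELECT MAX(amount) FROM transactions WHERE amount < (SELECT MAX(amount) FROM transactions)

Result:
MAX(amount)
-----------
3209.88    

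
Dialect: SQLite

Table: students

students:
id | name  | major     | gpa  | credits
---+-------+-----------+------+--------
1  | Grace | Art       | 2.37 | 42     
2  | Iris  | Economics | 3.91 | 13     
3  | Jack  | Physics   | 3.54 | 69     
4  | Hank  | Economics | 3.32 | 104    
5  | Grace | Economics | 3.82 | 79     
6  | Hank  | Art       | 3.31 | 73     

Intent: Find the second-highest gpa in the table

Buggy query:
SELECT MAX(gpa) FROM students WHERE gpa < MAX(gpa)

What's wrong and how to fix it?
Bug: The inner MAX is an aggregate inside WHERE, which is not allowed

Fix: Compute the overall MAX in a subquery, then take MAX of rows below it

Corrected query:
SELECT MAX(gpa) FROM students WHERE gpa < (SELECT MAX(gpa) FROM students)

Result:
MAX(gpa)
--------
3.82    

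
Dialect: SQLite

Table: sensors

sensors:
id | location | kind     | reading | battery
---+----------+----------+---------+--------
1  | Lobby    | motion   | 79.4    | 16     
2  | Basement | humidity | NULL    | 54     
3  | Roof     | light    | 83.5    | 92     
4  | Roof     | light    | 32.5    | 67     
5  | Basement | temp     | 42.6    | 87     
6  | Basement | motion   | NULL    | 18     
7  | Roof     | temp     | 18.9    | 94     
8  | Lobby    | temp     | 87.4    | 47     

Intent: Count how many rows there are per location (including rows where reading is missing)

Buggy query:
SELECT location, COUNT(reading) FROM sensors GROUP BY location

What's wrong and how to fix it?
Bug: COUNT(column) counts non-NULL values only; rows with NULL reading aren't counted

Fix: Use COUNT(*) to count all rows regardless of NULL

Corrected query:
SELECT location, COUNT(*) FROM sensors GROUP BY location

Result:
location | COUNT(*)
---------+---------
Basement | 3       
Lobby    | 2       
Roof     | 3       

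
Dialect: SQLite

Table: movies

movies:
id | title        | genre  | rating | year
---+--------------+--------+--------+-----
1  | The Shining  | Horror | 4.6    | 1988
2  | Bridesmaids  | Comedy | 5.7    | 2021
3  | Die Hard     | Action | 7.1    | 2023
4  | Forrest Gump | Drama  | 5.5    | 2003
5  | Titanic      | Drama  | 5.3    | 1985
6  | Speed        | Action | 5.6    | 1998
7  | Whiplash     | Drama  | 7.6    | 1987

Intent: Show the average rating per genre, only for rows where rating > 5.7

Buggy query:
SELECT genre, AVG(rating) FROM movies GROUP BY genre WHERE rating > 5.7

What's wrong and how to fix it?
Bug: Row-level WHERE must come before GROUP BY in the clause order

Fix: Move the WHERE clause before GROUP BY

Corrected query:
SELECT genre, AVG(rating) FROM movies WHERE rating > 5.7 GROUP BY genre

Result:
genre  | AVG(rating)
-------+------------
Action | 7.1        
Drama  | 7.6        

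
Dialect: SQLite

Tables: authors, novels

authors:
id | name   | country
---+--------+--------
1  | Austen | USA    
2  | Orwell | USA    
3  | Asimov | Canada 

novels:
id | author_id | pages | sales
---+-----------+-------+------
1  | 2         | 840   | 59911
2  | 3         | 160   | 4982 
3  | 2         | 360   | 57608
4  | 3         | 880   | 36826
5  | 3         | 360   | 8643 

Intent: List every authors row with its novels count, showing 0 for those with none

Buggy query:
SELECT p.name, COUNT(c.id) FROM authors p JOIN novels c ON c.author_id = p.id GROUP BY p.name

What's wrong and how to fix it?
Bug: An inner join excludes parents with zero children

Fix: Use LEFT JOIN so parents without children still appear (COUNT(c.id) gives 0)

Corrected query:
SELECT p.name, COUNT(c.id) FROM authors p LEFT JOIN novels c ON c.author_id = p.id GROUP BY p.name

Result:
name   | COUNT(c.id)
-------+------------
Asimov | 3          
Austen | 0          
Orwell | 2          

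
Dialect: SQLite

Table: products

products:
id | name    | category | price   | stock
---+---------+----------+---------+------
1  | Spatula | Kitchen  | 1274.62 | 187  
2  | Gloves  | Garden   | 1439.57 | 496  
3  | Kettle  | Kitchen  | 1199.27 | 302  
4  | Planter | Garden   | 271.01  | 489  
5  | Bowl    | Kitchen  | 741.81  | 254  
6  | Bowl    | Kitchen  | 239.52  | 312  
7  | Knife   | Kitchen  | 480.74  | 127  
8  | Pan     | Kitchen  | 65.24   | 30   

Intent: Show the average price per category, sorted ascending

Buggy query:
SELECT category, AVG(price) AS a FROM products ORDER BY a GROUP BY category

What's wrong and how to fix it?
Bug: GROUP BY must precede ORDER BY

Fix: Reorder: SELECT … FROM … GROUP BY … ORDER BY …

Corrected query:
SELECT category, AVG(price) AS a FROM products GROUP BY category ORDER BY a

Result:
category | a         
---------+-----------
Kitchen  | 666.866667
Garden   | 855.29    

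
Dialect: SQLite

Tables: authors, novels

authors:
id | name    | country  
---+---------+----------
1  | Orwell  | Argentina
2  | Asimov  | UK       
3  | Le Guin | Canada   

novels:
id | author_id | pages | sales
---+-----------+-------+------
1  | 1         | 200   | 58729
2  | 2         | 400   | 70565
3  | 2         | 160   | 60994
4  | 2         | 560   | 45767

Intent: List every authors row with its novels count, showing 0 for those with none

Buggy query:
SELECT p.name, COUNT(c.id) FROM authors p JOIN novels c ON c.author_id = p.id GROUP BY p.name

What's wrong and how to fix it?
Bug: An inner join excludes parents with zero children

Fix: Switch to LEFT JOIN to retain unmatched parent rows

Corrected query:
SELECT p.name, COUNT(c.id) FROM authors p LEFT JOIN novels c ON c.author_id = p.id GROUP BY p.name

Result:
name    | COUNT(c.id)
--------+------------
Asimov  | 3          
Le Guin | 0          
Orwell  | 1          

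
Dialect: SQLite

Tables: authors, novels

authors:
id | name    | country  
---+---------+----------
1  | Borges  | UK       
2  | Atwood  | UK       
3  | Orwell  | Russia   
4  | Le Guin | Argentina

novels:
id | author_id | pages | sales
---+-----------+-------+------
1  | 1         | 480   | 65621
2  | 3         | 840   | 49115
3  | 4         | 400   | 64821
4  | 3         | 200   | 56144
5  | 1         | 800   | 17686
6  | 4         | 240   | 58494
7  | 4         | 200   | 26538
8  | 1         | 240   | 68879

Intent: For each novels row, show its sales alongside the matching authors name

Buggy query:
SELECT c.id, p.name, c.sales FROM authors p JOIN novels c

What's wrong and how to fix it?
Bug: JOIN with no ON clause produces a cartesian product; every novels row pairs with every authors row

Fix: Specify the join condition linking the foreign key to the parent id

Corrected query:
SELECT c.id, p.name, c.sales FROM authors p JOIN novels c ON c.author_id = p.id

Result:
id | name    | sales
---+---------+------
1  | Borges  | 65621
2  | Orwell  | 49115
3  | Le Guin | 64821
4  | Orwell  | 56144
5  | Borges  | 17686
6  | Le Guin | 58494
7  | Le Guin | 26538
8  | Borges  | 68879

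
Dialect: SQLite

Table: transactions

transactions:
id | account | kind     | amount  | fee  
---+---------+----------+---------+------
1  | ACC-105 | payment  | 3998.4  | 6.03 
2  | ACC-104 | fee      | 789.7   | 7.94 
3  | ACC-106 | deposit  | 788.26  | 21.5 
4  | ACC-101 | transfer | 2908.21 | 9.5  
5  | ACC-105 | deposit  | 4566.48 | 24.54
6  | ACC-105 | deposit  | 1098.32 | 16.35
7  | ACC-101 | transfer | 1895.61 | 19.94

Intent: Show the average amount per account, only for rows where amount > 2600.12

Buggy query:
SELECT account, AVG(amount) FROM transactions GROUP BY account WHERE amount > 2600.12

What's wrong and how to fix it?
Bug: Row-level WHERE must come before GROUP BY in the clause order

Fix: Place WHERE between FROM and GROUP BY

Corrected query:
SELECT account, AVG(amount) FROM transactions WHERE amount > 2600.12 GROUP BY account

Result:
account | AVG(amount)
--------+------------
ACC-101 | 2908.21    
ACC-105 | 4282.44    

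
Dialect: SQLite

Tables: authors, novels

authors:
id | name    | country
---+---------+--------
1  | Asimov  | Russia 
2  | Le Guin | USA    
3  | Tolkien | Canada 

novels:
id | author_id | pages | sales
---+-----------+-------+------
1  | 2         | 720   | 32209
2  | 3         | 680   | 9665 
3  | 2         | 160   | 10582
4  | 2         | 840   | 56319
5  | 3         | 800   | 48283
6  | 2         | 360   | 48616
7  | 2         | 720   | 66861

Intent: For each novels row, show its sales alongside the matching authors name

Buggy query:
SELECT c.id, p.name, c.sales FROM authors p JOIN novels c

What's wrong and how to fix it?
Bug: JOIN with no ON clause produces a cartesian product; every novels row pairs with every authors row

Fix: Specify the join condition linking the foreign key to the parent id

Corrected query:
SELECT c.id, p.name, c.sales FROM authors p JOIN novels c ON c.author_id = p.id

Result:
id | name    | sales
---+---------+------
1  | Le Guin | 32209
2  | Tolkien | 9665 
3  | Le Guin | 10582
4  | Le Guin | 56319
5  | Tolkien | 48283
6  | Le Guin | 48616
7  | Le Guin | 66861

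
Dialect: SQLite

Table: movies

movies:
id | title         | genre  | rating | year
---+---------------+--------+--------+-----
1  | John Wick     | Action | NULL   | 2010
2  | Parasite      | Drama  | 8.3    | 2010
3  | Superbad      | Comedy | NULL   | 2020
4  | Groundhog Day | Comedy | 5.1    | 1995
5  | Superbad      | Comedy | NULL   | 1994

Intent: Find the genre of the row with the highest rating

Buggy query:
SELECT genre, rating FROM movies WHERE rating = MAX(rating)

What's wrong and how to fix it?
Bug: MAX(rating) is an aggregate and cannot be used directly in WHERE

Fix: Use a subquery: WHERE rating = (SELECT MAX(rating) FROM movies)

Corrected query:
SELECT genre, rating FROM movies WHERE rating = (SELECT MAX(rating) FROM movies)

Result:
genre | rating
------+-------
Drama | 8.3   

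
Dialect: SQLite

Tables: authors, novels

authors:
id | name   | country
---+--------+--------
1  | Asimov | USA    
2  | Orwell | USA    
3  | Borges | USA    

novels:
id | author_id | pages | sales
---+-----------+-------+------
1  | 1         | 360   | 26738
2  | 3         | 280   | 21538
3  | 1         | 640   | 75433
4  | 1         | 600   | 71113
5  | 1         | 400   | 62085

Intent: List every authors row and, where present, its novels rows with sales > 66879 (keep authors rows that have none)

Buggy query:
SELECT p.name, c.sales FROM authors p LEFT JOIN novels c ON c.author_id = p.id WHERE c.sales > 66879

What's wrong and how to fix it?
Bug: Filtering c.sales in WHERE discards the NULL rows produced by LEFT JOIN, turning it into an inner join

Fix: Move the right-table condition into the ON clause so unmatched parents are kept

Corrected query:
SELECT p.name, c.sales FROM authors p LEFT JOIN novels c ON c.author_id = p.id AND c.sales > 66879

Result:
name   | sales
-------+------
Asimov | 71113
Asimov | 75433
Orwell | NULL 
Borges | NULL 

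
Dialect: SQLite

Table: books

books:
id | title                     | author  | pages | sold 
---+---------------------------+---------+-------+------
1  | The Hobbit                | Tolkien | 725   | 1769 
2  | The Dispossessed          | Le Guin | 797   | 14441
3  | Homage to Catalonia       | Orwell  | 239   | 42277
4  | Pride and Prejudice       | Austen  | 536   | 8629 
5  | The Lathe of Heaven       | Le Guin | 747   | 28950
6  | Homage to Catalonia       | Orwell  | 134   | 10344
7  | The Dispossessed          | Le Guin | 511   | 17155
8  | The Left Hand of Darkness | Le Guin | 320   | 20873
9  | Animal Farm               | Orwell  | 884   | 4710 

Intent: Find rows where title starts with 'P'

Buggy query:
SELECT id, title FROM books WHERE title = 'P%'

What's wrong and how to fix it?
Bug: Wildcards only work with LIKE; '=' treats '%' as a literal character

Fix: Replace '=' with LIKE so 'P%' is treated as a pattern

Corrected query:
SELECT id, title FROM books WHERE title LIKE 'P%'

Result:
id | title              
---+--------------------
4  | Pride and Prejudice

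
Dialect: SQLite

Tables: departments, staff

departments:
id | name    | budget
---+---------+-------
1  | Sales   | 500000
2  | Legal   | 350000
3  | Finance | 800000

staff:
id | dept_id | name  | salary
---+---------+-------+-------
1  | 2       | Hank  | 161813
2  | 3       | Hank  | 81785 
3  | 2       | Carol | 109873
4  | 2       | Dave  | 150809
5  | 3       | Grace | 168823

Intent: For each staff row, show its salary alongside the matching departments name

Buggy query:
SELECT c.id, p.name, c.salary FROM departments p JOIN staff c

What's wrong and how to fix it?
Bug: Missing join condition: each staff row is matched to all departments rows instead of just its own

Fix: Specify the join condition linking the foreign key to the parent id

Corrected query:
SELECT c.id, p.name, c.salary FROM departments p JOIN staff c ON c.dept_id = p.id

Result:
id | name    | salary
---+---------+-------
1  | Legal   | 161813
2  | Finance | 81785 
3  | Legal   | 109873
4  | Legal   | 150809
5  | Finance | 168823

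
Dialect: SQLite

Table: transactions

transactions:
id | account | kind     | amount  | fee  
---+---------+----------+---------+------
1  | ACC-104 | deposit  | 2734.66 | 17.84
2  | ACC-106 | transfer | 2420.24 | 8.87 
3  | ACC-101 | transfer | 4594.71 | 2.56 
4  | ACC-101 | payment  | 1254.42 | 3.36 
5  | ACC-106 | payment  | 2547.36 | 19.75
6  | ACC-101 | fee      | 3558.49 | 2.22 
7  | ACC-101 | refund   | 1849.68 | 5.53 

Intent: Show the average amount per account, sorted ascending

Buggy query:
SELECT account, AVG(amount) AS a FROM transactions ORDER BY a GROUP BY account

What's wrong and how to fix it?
Bug: ORDER BY appears before GROUP BY; SQL clause order requires GROUP BY first

Fix: Reorder: SELECT … FROM … GROUP BY … ORDER BY …

Corrected query:
SELECT account, AVG(amount) AS a FROM transactions GROUP BY account ORDER BY a

Result:
account | a       
--------+---------
ACC-106 | 2483.8  
ACC-104 | 2734.66 
ACC-101 | 2814.325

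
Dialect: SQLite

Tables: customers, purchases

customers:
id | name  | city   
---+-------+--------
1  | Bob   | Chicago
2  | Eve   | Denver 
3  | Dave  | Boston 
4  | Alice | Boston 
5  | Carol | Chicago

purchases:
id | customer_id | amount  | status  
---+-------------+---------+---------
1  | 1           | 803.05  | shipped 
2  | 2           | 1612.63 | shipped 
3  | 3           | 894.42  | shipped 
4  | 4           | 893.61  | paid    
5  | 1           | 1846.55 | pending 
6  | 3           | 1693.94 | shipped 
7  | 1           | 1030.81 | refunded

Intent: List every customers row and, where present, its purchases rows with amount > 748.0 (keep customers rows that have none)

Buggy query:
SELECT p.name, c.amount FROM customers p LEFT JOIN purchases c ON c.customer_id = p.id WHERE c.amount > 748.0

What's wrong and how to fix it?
Bug: Filtering c.amount in WHERE discards the NULL rows produced by LEFT JOIN, turning it into an inner join

Fix: Put 'c.amount > 748.0' in the JOIN's ON clause instead of WHERE

Corrected query:
SELECT p.name, c.amount FROM customers p LEFT JOIN purchases c ON c.customer_id = p.id AND c.amount > 748.0

Result:
name  | amount 
------+--------
Bob   | 803.05 
Bob   | 1030.81
Bob   | 1846.55
Eve   | 1612.63
Dave  | 894.42 
Dave  | 1693.94
Alice | 893.61 
Carol | NULL   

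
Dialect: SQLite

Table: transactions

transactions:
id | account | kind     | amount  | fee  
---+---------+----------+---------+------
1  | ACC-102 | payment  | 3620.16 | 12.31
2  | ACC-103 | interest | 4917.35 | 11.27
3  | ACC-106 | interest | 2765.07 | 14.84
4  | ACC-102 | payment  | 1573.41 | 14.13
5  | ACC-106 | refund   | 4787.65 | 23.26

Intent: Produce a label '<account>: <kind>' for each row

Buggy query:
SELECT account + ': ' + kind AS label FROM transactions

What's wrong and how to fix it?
Bug: '+' is numeric addition; on text columns SQLite converts them to 0 instead of concatenating

Fix: Use the || operator for string concatenation

Corrected query:
SELECT account || ': ' || kind AS label FROM transactions

Result:
label            
-----------------
ACC-102: payment 
ACC-103: interest
ACC-106: interest
ACC-102: payment 
ACC-106: refund  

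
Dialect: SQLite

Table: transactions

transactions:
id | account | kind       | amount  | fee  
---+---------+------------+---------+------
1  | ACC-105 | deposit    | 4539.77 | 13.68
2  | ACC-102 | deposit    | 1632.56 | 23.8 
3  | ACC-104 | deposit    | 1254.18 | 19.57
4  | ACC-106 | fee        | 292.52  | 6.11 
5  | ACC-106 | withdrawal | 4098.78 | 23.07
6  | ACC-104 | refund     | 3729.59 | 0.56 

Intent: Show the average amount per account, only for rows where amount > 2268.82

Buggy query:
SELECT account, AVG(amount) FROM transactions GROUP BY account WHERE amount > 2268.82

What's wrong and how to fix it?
Bug: Row-level WHERE must come before GROUP BY in the clause order

Fix: Move the WHERE clause before GROUP BY

Corrected query:
SELECT account, AVG(amount) FROM transactions WHERE amount > 2268.82 GROUP BY account

Result:
account | AVG(amount)
--------+------------
ACC-104 | 3729.59    
ACC-105 | 4539.77    
ACC-106 | 4098.78    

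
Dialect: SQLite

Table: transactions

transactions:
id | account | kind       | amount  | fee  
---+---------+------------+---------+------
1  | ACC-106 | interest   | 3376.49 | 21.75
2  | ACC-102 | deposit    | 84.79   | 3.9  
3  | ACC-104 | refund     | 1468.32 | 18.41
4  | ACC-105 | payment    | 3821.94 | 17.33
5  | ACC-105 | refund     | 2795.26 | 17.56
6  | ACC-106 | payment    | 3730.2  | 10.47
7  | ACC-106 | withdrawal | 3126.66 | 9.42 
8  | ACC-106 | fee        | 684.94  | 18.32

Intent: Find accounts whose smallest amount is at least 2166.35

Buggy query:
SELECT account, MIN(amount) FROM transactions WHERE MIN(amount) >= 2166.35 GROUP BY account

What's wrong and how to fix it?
Bug: MIN() in WHERE is a misuse of aggregate

Fix: Use HAVING for the per-group MIN condition

Corrected query:
SELECT account, MIN(amount) FROM transactions GROUP BY account HAVING MIN(amount) >= 2166.35

Result:
account | MIN(amount)
--------+------------
ACC-105 | 2795.26    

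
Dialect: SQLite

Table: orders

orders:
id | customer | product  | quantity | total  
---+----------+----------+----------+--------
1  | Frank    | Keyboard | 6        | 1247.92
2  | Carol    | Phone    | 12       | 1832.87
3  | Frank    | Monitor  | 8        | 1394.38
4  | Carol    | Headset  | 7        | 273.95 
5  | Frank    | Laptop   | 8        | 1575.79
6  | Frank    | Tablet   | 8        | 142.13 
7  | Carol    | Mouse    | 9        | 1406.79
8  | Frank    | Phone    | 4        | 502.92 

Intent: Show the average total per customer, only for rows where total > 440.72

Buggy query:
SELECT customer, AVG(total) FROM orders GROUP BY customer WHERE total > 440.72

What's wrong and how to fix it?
Bug: WHERE cannot follow GROUP BY

Fix: Place WHERE between FROM and GROUP BY

Corrected query:
SELECT customer, AVG(total) FROM orders WHERE total > 440.72 GROUP BY customer

Result:
customer | AVG(total)
---------+-----------
Carol    | 1619.83   
Frank    | 1180.2525 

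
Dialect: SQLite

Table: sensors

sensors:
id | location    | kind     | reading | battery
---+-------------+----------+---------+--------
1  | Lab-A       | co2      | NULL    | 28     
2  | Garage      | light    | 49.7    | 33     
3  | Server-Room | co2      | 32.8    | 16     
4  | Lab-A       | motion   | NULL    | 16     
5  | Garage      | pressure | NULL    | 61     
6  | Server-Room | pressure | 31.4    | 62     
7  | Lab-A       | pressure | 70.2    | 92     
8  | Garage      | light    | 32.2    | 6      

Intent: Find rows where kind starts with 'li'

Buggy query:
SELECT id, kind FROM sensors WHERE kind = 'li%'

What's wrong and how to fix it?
Bug: '=' compares the literal string including the % character; pattern matching needs LIKE

Fix: Replace '=' with LIKE so 'li%' is treated as a pattern

Corrected query:
SELECT id, kind FROM sensors WHERE kind LIKE 'li%'

Result:
id | kind 
---+------
2  | light
8  | light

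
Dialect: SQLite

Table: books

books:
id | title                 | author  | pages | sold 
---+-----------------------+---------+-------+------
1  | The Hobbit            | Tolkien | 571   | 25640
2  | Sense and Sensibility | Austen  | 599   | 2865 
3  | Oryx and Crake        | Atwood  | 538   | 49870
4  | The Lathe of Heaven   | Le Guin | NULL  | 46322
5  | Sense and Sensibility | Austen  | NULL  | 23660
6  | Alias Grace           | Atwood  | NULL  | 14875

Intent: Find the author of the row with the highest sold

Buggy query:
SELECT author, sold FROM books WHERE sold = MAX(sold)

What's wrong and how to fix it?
Bug: WHERE is evaluated per row; an aggregate over the whole table isn't defined there

Fix: Wrap MAX in a scalar subquery so WHERE compares against a single value

Corrected query:
SELECT author, sold FROM books WHERE sold = (SELECT MAX(sold) FROM books)

Result:
author | sold 
-------+------
Atwood | 49870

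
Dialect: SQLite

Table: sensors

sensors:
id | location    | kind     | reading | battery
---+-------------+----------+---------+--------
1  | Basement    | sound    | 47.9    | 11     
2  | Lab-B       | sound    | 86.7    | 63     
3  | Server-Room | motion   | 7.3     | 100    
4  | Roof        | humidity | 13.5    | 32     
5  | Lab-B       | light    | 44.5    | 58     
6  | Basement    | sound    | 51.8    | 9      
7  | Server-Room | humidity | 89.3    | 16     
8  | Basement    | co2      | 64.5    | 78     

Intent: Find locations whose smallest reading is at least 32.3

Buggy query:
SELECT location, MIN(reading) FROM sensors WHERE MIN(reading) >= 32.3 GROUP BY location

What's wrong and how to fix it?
Bug: MIN() in WHERE is a misuse of aggregate

Fix: Use HAVING for the per-group MIN condition

Corrected query:
SELECT location, MIN(reading) FROM sensors GROUP BY location HAVING MIN(reading) >= 32.3

Result:
location | MIN(reading)
---------+-------------
Basement | 47.9        
Lab-B    | 44.5        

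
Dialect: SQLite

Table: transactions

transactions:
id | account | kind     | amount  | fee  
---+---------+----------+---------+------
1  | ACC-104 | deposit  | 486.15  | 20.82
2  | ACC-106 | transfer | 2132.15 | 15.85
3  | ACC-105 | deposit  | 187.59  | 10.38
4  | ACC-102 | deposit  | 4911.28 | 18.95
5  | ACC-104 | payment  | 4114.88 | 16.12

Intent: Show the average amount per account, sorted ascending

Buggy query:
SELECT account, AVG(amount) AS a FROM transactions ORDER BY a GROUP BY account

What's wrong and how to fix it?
Bug: ORDER BY appears before GROUP BY; SQL clause order requires GROUP BY first

Fix: Reorder: SELECT … FROM … GROUP BY … ORDER BY …

Corrected query:
SELECT account, AVG(amount) AS a FROM transactions GROUP BY account ORDER BY a

Result:
account | a       
--------+---------
ACC-105 | 187.59  
ACC-106 | 2132.15 
ACC-104 | 2300.515
ACC-102 | 4911.28 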